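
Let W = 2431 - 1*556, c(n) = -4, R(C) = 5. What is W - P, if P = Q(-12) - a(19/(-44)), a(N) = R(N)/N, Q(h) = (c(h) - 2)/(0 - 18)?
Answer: 106196/57 ≈ 1863.1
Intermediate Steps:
W = 1875 (W = 2431 - 556 = 1875)
Q(h) = ⅓ (Q(h) = (-4 - 2)/(0 - 18) = -6/(-18) = -6*(-1/18) = ⅓)
a(N) = 5/N
P = 679/57 (P = ⅓ - 5/(19/(-44)) = ⅓ - 5/(19*(-1/44)) = ⅓ - 5/(-19/44) = ⅓ - 5*(-44)/19 = ⅓ - 1*(-220/19) = ⅓ + 220/19 = 679/57 ≈ 11.912)
W - P = 1875 - 1*679/57 = 1875 - 679/57 = 106196/57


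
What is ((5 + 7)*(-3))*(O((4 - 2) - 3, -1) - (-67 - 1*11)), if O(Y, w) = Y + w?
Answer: -2736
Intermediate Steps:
((5 + 7)*(-3))*(O((4 - 2) - 3, -1) - (-67 - 1*11)) = ((5 + 7)*(-3))*((((4 - 2) - 3) - 1) - (-67 - 1*11)) = (12*(-3))*(((2 - 3) - 1) - (-67 - 11)) = -36*((-1 - 1) - 1*(-78)) = -36*(-2 + 78) = -36*76 = -2736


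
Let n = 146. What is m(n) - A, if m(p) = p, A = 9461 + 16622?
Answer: -25937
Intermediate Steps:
A = 26083
m(n) - A = 146 - 1*26083 = 146 - 26083 = -25937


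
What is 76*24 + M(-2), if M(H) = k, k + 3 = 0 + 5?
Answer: 1826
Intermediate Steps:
k = 2 (k = -3 + (0 + 5) = -3 + 5 = 2)
M(H) = 2
76*24 + M(-2) = 76*24 + 2 = 1824 + 2 = 1826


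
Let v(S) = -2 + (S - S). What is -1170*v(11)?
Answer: 2340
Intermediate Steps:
v(S) = -2 (v(S) = -2 + 0 = -2)
-1170*v(11) = -1170*(-2) = 2340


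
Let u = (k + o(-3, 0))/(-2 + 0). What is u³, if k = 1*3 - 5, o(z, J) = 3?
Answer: -⅛ ≈ -0.12500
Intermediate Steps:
k = -2 (k = 3 - 5 = -2)
u = -½ (u = (-2 + 3)/(-2 + 0) = 1/(-2) = 1*(-½) = -½ ≈ -0.50000)
u³ = (-½)³ = -⅛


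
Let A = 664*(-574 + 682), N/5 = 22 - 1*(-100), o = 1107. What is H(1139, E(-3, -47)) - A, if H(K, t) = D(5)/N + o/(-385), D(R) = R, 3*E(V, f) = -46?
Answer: -3368447309/46970 ≈ -71715.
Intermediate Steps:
E(V, f) = -46/3 (E(V, f) = (⅓)*(-46) = -46/3)
N = 610 (N = 5*(22 - 1*(-100)) = 5*(22 + 100) = 5*122 = 610)
A = 71712 (A = 664*108 = 71712)
H(K, t) = -134669/46970 (H(K, t) = 5/610 + 1107/(-385) = 5*(1/610) + 1107*(-1/385) = 1/122 - 1107/385 = -134669/46970)
H(1139, E(-3, -47)) - A = -134669/46970 - 1*71712 = -134669/46970 - 71712 = -3368447309/46970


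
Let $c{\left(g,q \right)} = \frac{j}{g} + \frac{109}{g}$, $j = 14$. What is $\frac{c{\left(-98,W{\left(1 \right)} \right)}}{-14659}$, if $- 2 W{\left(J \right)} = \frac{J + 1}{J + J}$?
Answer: $\frac{123}{1436582} \approx 8.562 \cdot 10^{-5}$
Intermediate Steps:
$W{\left(J \right)} = - \frac{1 + J}{4 J}$ ($W{\left(J \right)} = - \frac{\left(J + 1\right) \frac{1}{J + J}}{2} = - \frac{\left(1 + J\right) \frac{1}{2 J}}{2} = - \frac{\frac{1}{2} \frac{1}{J} \left(1 + J\right)}{2} = - \frac{1 + J}{4 J}$)
$c{\left(g,q \right)} = \frac{123}{g}$ ($c{\left(g,q \right)} = \frac{14}{g} + \frac{109}{g} = \frac{123}{g}$)
$\frac{c{\left(-98,W{\left(1 \right)} \right)}}{-14659} = \frac{123 \frac{1}{-98}}{-14659} = 123 \left(- \frac{1}{98}\right) \left(- \frac{1}{14659}\right) = \left(- \frac{123}{98}\right) \left(- \frac{1}{14659}\right) = \frac{123}{1436582}$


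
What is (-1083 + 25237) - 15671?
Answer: 8483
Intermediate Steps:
(-1083 + 25237) - 15671 = 24154 - 15671 = 8483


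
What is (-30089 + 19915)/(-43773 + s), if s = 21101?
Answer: 5087/11336 ≈ 0.44875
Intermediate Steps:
(-30089 + 19915)/(-43773 + s) = (-30089 + 19915)/(-43773 + 21101) = -10174/(-22672) = -10174*(-1/22672) = 5087/11336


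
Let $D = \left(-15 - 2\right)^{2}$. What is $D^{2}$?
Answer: $83521$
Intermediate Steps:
$D = 289$ ($D = \left(-17\right)^{2} = 289$)
$D^{2} = 289^{2} = 83521$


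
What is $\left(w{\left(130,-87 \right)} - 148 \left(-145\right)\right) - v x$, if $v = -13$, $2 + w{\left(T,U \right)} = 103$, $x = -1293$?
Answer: $4752$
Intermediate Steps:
$w{\left(T,U \right)} = 101$ ($w{\left(T,U \right)} = -2 + 103 = 101$)
$\left(w{\left(130,-87 \right)} - 148 \left(-145\right)\right) - v x = \left(101 - 148 \left(-145\right)\right) - \left(-13\right) \left(-1293\right) = \left(101 - -21460\right) - 16809 = \left(101 + 21460\right) - 16809 = 21561 - 16809 = 4752$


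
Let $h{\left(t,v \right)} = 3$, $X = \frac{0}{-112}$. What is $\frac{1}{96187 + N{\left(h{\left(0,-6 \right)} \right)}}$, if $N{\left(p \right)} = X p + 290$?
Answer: $\frac{1}{96477} \approx 1.0365 \cdot 10^{-5}$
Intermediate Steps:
$X = 0$ ($X = 0 \left(- \frac{1}{112}\right) = 0$)
$N{\left(p \right)} = 290$ ($N{\left(p \right)} = 0 p + 290 = 0 + 290 = 290$)
$\frac{1}{96187 + N{\left(h{\left(0,-6 \right)} \right)}} = \frac{1}{96187 + 290} = \frac{1}{96477}$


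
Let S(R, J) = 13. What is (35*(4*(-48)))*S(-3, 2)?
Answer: -87360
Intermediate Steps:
(35*(4*(-48)))*S(-3, 2) = (35*(4*(-48)))*13 = (35*(-192))*13 = -6720*13 = -87360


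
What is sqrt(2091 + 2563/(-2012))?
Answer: sqrt(2114878087)/1006 ≈ 45.714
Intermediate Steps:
sqrt(2091 + 2563/(-2012)) = sqrt(2091 + 2563*(-1/2012)) = sqrt(2091 - 2563/2012) = sqrt(4204529/2012) = sqrt(2114878087)/1006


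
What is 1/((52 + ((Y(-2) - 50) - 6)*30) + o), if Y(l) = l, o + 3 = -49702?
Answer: -1/51393 ≈ -1.9458e-5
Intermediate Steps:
o = -49705 (o = -3 - 49702 = -49705)
1/((52 + ((Y(-2) - 50) - 6)*30) + o) = 1/((52 + ((-2 - 50) - 6)*30) - 49705) = 1/((52 + (-52 - 6)*30) - 49705) = 1/((52 - 58*30) - 49705) = 1/((52 - 1740) - 49705) = 1/(-1688 - 49705) = 1/(-51393) = -1/51393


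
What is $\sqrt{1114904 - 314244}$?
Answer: $14 \sqrt{4085} \approx 894.8$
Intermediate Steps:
$\sqrt{1114904 - 314244} = \sqrt{800660} = 14 \sqrt{4085}$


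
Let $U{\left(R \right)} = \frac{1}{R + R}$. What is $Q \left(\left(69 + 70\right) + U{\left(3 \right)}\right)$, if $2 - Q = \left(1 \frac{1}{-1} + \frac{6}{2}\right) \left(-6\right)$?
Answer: $\frac{5845}{3} \approx 1948.3$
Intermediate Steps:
$U{\left(R \right)} = \frac{1}{2 R}$
$Q = 14$ ($Q = 2 - \left(1 \frac{1}{-1} + \frac{6}{2}\right) \left(-6\right) = 2 - \left(1 \left(-1\right) + 6 \cdot \frac{1}{2}\right) \left(-6\right) = 2 - \left(-1 + 3\right) \left(-6\right) = 2 - 2 \left(-6\right) = 2 - -12 = 2 + 12 = 14$)
$Q \left(\left(69 + 70\right) + U{\left(3 \right)}\right) = 14 \left(\left(69 + 70\right) + \frac{1}{2 \cdot 3}\right) = 14 \left(139 + \frac{1}{2} \cdot \frac{1}{3}\right) = 14 \left(139 + \frac{1}{6}\right) = 14 \cdot \frac{835}{6} = \frac{5845}{3}$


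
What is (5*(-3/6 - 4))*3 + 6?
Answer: -123/2 ≈ -61.500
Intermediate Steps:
(5*(-3/6 - 4))*3 + 6 = (5*(-3*1/6 - 4))*3 + 6 = (5*(-1/2 - 4))*3 + 6 = (5*(-9/2))*3 + 6 = -45/2*3 + 6 = -135/2 + 6 = -123/2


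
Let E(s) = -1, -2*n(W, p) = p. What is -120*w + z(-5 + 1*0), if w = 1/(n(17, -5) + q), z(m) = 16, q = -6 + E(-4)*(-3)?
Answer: 256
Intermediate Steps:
n(W, p) = -p/2
q = -3 (q = -6 - 1*(-3) = -6 + 3 = -3)
w = -2 (w = 1/(-½*(-5) - 3) = 1/(5/2 - 3) = 1/(-½) = -2)
-120*w + z(-5 + 1*0) = -120*(-2) + 16 = 240 + 16 = 256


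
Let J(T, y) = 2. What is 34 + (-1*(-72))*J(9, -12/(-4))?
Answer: 178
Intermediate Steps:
34 + (-1*(-72))*J(9, -12/(-4)) = 34 - 1*(-72)*2 = 34 + 72*2 = 34 + 144 = 178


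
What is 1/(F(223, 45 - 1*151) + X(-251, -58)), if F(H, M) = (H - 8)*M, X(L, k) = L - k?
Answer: -1/22983 ≈ -4.3510e-5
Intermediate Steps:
F(H, M) = M*(-8 + H) (F(H, M) = (-8 + H)*M = M*(-8 + H))
1/(F(223, 45 - 1*151) + X(-251, -58)) = 1/((45 - 1*151)*(-8 + 223) + (-251 - 1*(-58))) = 1/((45 - 151)*215 + (-251 + 58)) = 1/(-106*215 - 193) = 1/(-22790 - 193) = 1/(-22983) = -1/22983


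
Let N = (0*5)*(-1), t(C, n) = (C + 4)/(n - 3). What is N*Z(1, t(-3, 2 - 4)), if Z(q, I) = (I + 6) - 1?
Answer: 0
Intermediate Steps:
t(C, n) = (4 + C)/(-3 + n)
Z(q, I) = 5 + I (Z(q, I) = (6 + I) - 1 = 5 + I)
N = 0 (N = 0*(-1) = 0)
N*Z(1, t(-3, 2 - 4)) = 0*(5 + (4 - 3)/(-3 + (2 - 4))) = 0*(5 + 1/(-3 - 2)) = 0*(5 + 1/(-5)) = 0*(5 - 1/5*1) = 0*(5 - 1/5) = 0*(24/5) = 0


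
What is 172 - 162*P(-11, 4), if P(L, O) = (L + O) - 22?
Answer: 4870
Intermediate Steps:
P(L, O) = -22 + L + O
172 - 162*P(-11, 4) = 172 - 162*(-22 - 11 + 4) = 172 - 162*(-29) = 172 + 4698 = 4870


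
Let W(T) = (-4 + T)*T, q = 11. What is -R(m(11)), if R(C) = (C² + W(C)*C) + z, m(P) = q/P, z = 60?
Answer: -58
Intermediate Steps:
m(P) = 11/P
W(T) = T*(-4 + T)
R(C) = 60 + C² + C²*(-4 + C) (R(C) = (C² + (C*(-4 + C))*C) + 60 = (C² + C²*(-4 + C)) + 60 = 60 + C² + C²*(-4 + C))
-R(m(11)) = -(60 + (11/11)³ - 3*1²) = -(60 + (11*(1/11))³ - 3*1²) = -(60 + 1³ - 3*1²) = -(60 + 1 - 3*1) = -(60 + 1 - 3) = -1*58 = -58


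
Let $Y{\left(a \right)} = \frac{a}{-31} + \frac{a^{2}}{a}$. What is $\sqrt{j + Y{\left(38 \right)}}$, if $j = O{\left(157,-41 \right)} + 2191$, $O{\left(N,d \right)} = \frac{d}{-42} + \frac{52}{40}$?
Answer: $\frac{\sqrt{23627439570}}{3255} \approx 47.223$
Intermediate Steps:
$O{\left(N,d \right)} = \frac{13}{10} - \frac{d}{42}$ ($O{\left(N,d \right)} = d \left(- \frac{1}{42}\right) + 52 \cdot \frac{1}{40} = - \frac{d}{42} + \frac{13}{10} = \frac{13}{10} - \frac{d}{42}$)
$Y{\left(a \right)} = \frac{30 a}{31}$ ($Y{\left(a \right)} = a \left(- \frac{1}{31}\right) + a = - \frac{a}{31} + a = \frac{30 a}{31}$)
$j = \frac{230294}{105}$ ($j = \left(\frac{13}{10} - - \frac{41}{42}\right) + 2191 = \left(\frac{13}{10} + \frac{41}{42}\right) + 2191 = \frac{239}{105} + 2191 = \frac{230294}{105} \approx 2193.3$)
$\sqrt{j + Y{\left(38 \right)}} = \sqrt{\frac{230294}{105} + \frac{30}{31} \cdot 38} = \sqrt{\frac{230294}{105} + \frac{1140}{31}} = \sqrt{\frac{7258814}{3255}} = \frac{\sqrt{23627439570}}{3255}$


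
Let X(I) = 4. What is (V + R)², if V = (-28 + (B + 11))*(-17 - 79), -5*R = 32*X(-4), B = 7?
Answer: 21827584/25 ≈ 8.7310e+5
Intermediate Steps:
R = -128/5 (R = -32*4/5 = -⅕*128 = -128/5 ≈ -25.600)
V = 960 (V = (-28 + (7 + 11))*(-17 - 79) = (-28 + 18)*(-96) = -10*(-96) = 960)
(V + R)² = (960 - 128/5)² = (4672/5)² = 21827584/25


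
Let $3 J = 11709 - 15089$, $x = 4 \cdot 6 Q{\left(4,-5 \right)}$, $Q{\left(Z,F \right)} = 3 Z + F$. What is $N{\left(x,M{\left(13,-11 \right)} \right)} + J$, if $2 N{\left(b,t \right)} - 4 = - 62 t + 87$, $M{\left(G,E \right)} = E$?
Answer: $- \frac{4441}{6} \approx -740.17$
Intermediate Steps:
$Q{\left(Z,F \right)} = F + 3 Z$
$x = 168$ ($x = 4 \cdot 6 \left(-5 + 3 \cdot 4\right) = 24 \left(-5 + 12\right) = 24 \cdot 7 = 168$)
$N{\left(b,t \right)} = \frac{91}{2} - 31 t$ ($N{\left(b,t \right)} = 2 + \frac{- 62 t + 87}{2} = 2 + \frac{87 - 62 t}{2} = 2 - \left(- \frac{87}{2} + 31 t\right) = \frac{91}{2} - 31 t$)
$J = - \frac{3380}{3}$ ($J = \frac{11709 - 15089}{3} = \frac{1}{3} \left(-3380\right) = - \frac{3380}{3} \approx -1126.7$)
$N{\left(x,M{\left(13,-11 \right)} \right)} + J = \left(\frac{91}{2} - -341\right) - \frac{3380}{3} = \left(\frac{91}{2} + 341\right) - \frac{3380}{3} = \frac{773}{2} - \frac{3380}{3} = - \frac{4441}{6}$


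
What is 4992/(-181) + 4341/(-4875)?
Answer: -8373907/294125 ≈ -28.471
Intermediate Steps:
4992/(-181) + 4341/(-4875) = 4992*(-1/181) + 4341*(-1/4875) = -4992/181 - 1447/1625 = -8373907/294125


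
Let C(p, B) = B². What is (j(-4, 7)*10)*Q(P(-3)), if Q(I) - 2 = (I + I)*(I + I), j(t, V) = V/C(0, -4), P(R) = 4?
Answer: 1155/4 ≈ 288.75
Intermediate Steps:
j(t, V) = V/16 (j(t, V) = V/((-4)²) = V/16)
Q(I) = 2 + 4*I² (Q(I) = 2 + (I + I)*(I + I) = 2 + (2*I)*(2*I) = 2 + 4*I²)
(j(-4, 7)*10)*Q(P(-3)) = (((1/16)*7)*10)*(2 + 4*4²) = ((7/16)*10)*(2 + 4*16) = 35*(2 + 64)/8 = (35/8)*66 = 1155/4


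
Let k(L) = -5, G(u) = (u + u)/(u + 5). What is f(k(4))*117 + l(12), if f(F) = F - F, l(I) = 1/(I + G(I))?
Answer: 17/228 ≈ 0.074561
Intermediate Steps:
G(u) = 2*u/(5 + u) (G(u) = (2*u)/(5 + u) = 2*u/(5 + u))
l(I) = 1/(I + 2*I/(5 + I))
f(F) = 0
f(k(4))*117 + l(12) = 0*117 + (5 + 12)/(12*(7 + 12)) = 0 + (1/12)*17/19 = 0 + (1/12)*(1/19)*17 = 0 + 17/228 = 17/228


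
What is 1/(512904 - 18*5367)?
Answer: 1/416298 ≈ 2.4021e-6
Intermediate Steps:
1/(512904 - 18*5367) = 1/(512904 - 96606) = 1/416298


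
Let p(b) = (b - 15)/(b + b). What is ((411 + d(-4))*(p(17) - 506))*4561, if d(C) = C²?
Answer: -16750851747/17 ≈ -9.8534e+8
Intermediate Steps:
p(b) = (-15 + b)/(2*b) (p(b) = (-15 + b)/((2*b)) = (-15 + b)*(1/(2*b)) = (-15 + b)/(2*b))
((411 + d(-4))*(p(17) - 506))*4561 = ((411 + (-4)²)*((½)*(-15 + 17)/17 - 506))*4561 = ((411 + 16)*((½)*(1/17)*2 - 506))*4561 = (427*(1/17 - 506))*4561 = (427*(-8601/17))*4561 = -3672627/17*4561 = -16750851747/17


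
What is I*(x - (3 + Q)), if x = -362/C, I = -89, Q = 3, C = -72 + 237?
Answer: 120328/165 ≈ 729.26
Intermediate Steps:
C = 165
x = -362/165 ≈ -2.1939
I*(x - (3 + Q)) = -89*(-362/165 - (3 + 3)) = -89*(-362/165 - 1*6) = -89*(-362/165 - 6) = -89*(-1352/165) = 120328/165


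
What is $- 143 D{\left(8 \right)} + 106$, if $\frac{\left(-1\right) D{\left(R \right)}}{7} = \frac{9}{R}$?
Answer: $\frac{9857}{8} \approx 1232.1$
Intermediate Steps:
$D{\left(R \right)} = - \frac{63}{R}$ ($D{\left(R \right)} = - 7 \frac{9}{R} = - \frac{63}{R}$)
$- 143 D{\left(8 \right)} + 106 = - 143 \left(- \frac{63}{8}\right) + 106 = - 143 \left(\left(-63\right) \frac{1}{8}\right) + 106 = \left(-143\right) \left(- \frac{63}{8}\right) + 106 = \frac{9009}{8} + 106 = \frac{9857}{8}$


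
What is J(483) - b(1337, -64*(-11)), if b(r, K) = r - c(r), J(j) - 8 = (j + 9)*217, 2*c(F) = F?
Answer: 212207/2 ≈ 1.0610e+5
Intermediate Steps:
c(F) = F/2
J(j) = 1961 + 217*j (J(j) = 8 + (j + 9)*217 = 8 + (9 + j)*217 = 8 + (1953 + 217*j) = 1961 + 217*j)
b(r, K) = r/2 (b(r, K) = r - r/2 = r/2)
J(483) - b(1337, -64*(-11)) = (1961 + 217*483) - 1337/2 = (1961 + 104811) - 1*1337/2 = 106772 - 1337/2 = 212207/2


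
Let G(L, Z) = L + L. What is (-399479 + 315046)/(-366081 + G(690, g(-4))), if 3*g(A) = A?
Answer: 84433/364701 ≈ 0.23151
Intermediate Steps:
g(A) = A/3
G(L, Z) = 2*L
(-399479 + 315046)/(-366081 + G(690, g(-4))) = (-399479 + 315046)/(-366081 + 2*690) = -84433/(-366081 + 1380) = -84433/(-364701) = -84433*(-1/364701) = 84433/364701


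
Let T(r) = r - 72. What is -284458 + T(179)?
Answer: -284351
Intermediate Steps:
T(r) = -72 + r
-284458 + T(179) = -284458 + (-72 + 179) = -284458 + 107 = -284351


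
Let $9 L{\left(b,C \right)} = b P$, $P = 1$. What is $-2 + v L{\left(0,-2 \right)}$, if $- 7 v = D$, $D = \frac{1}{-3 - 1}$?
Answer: $-2$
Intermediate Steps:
$L{\left(b,C \right)} = \frac{b}{9}$ ($L{\left(b,C \right)} = \frac{b 1}{9} = \frac{b}{9}$)
$D = - \frac{1}{4}$ ($D = \frac{1}{-4} = - \frac{1}{4} \approx -0.25$)
$v = \frac{1}{28}$ ($v = \left(- \frac{1}{7}\right) \left(- \frac{1}{4}\right) = \frac{1}{28} \approx 0.035714$)
$-2 + v L{\left(0,-2 \right)} = -2 + \frac{\frac{1}{9} \cdot 0}{28} = -2 + \frac{1}{28} \cdot 0 = -2 + 0 = -2$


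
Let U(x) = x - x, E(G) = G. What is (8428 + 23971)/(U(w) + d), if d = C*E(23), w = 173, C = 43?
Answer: 32399/989 ≈ 32.759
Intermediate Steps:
U(x) = 0
d = 989 (d = 43*23 = 989)
(8428 + 23971)/(U(w) + d) = (8428 + 23971)/(0 + 989) = 32399/989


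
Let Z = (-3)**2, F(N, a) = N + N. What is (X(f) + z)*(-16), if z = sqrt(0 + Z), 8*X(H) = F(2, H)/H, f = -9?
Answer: -424/9 ≈ -47.111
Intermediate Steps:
F(N, a) = 2*N
Z = 9
X(H) = 1/(2*H) (X(H) = ((2*2)/H)/8 = (4/H)/8 = 1/(2*H))
z = 3 (z = sqrt(0 + 9) = sqrt(9) = 3)
(X(f) + z)*(-16) = ((1/2)/(-9) + 3)*(-16) = ((1/2)*(-1/9) + 3)*(-16) = (-1/18 + 3)*(-16) = (53/18)*(-16) = -424/9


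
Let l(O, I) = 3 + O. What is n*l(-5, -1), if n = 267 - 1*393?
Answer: 252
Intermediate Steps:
n = -126 (n = 267 - 393 = -126)
n*l(-5, -1) = -126*(3 - 5) = -126*(-2) = 252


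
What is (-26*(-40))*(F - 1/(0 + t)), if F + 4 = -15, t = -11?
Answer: -216320/11 ≈ -19665.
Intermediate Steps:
F = -19 (F = -4 - 15 = -19)
(-26*(-40))*(F - 1/(0 + t)) = (-26*(-40))*(-19 - 1/(0 - 11)) = 1040*(-19 - 1/(-11)) = 1040*(-19 - 1*(-1/11)) = 1040*(-19 + 1/11) = 1040*(-208/11) = -216320/11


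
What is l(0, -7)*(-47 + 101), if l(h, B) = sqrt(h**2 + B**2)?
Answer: 378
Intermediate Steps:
l(h, B) = sqrt(B**2 + h**2)
l(0, -7)*(-47 + 101) = sqrt((-7)**2 + 0**2)*(-47 + 101) = sqrt(49 + 0)*54 = sqrt(49)*54 = 7*54 = 378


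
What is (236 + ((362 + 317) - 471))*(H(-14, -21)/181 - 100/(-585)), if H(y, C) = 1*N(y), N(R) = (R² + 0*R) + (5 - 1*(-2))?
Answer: 4050908/7059 ≈ 573.86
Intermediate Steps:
N(R) = 7 + R² (N(R) = (R² + 0) + (5 + 2) = R² + 7 = 7 + R²)
H(y, C) = 7 + y² (H(y, C) = 1*(7 + y²) = 7 + y²)
(236 + ((362 + 317) - 471))*(H(-14, -21)/181 - 100/(-585)) = (236 + ((362 + 317) - 471))*((7 + (-14)²)/181 - 100/(-585)) = (236 + (679 - 471))*((7 + 196)*(1/181) - 100*(-1/585)) = (236 + 208)*(203*(1/181) + 20/117) = 444*(203/181 + 20/117) = 444*(27371/21177) = 4050908/7059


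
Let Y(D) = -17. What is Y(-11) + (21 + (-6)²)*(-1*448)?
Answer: -25553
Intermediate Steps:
Y(-11) + (21 + (-6)²)*(-1*448) = -17 + (21 + (-6)²)*(-1*448) = -17 + (21 + 36)*(-448) = -17 + 57*(-448) = -17 - 25536 = -25553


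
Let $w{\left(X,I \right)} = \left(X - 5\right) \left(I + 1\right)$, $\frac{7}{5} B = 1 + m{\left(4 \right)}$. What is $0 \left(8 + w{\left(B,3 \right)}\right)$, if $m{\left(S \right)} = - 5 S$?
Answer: $0$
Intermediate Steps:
$B = - \frac{95}{7}$ ($B = \frac{5 \left(1 - 20\right)}{7} = \frac{5}{7} \left(-19\right) = - \frac{95}{7} \approx -13.571$)
$w{\left(X,I \right)} = \left(1 + I\right) \left(-5 + X\right)$ ($w{\left(X,I \right)} = \left(-5 + X\right) \left(1 + I\right) = \left(1 + I\right) \left(-5 + X\right)$)
$0 \left(8 + w{\left(B,3 \right)}\right) = 0 \left(8 - \frac{520}{7}\right) = 0 \left(- \frac{464}{7}\right) = 0$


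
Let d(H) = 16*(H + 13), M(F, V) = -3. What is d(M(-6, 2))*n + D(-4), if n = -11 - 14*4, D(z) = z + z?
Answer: -10728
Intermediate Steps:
D(z) = 2*z
d(H) = 208 + 16*H (d(H) = 16*(13 + H) = 208 + 16*H)
n = -67 (n = -11 - 56 = -67)
d(M(-6, 2))*n + D(-4) = (208 + 16*(-3))*(-67) + 2*(-4) = (208 - 48)*(-67) - 8 = 160*(-67) - 8 = -10720 - 8 = -10728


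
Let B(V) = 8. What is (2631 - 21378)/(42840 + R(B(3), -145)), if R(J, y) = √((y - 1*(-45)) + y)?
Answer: -22946328/52436167 + 18747*I*√5/262180835 ≈ -0.4376 + 0.00015989*I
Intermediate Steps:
R(J, y) = √(45 + 2*y) (R(J, y) = √((y + 45) + y) = √((45 + y) + y) = √(45 + 2*y))
(2631 - 21378)/(42840 + R(B(3), -145)) = (2631 - 21378)/(42840 + √(45 + 2*(-145))) = -18747/(42840 + √(45 - 290)) = -18747/(42840 + √(-245)) = -18747/(42840 + 7*I*√5)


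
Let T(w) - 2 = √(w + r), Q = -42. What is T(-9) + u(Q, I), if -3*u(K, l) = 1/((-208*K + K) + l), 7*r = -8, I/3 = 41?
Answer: 52901/26451 + I*√497/7 ≈ 2.0 + 3.1848*I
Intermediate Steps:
I = 123 (I = 3*41 = 123)
r = -8/7 (r = (⅐)*(-8) = -8/7 ≈ -1.1429)
T(w) = 2 + √(-8/7 + w) (T(w) = 2 + √(w - 8/7) = 2 + √(-8/7 + w))
u(K, l) = -1/(3*(l - 207*K)) (u(K, l) = -1/(3*((-208*K + K) + l)) = -1/(3*(-207*K + l)) = -1/(3*(l - 207*K)))
T(-9) + u(Q, I) = (2 + √(-56 + 49*(-9))/7) + 1/(3*(-1*123 + 207*(-42))) = (2 + √(-56 - 441)/7) + 1/(3*(-123 - 8694)) = (2 + √(-497)/7) + (⅓)/(-8817) = (2 + (I*√497)/7) + (⅓)*(-1/8817) = (2 + I*√497/7) - 1/26451 = 52901/26451 + I*√497/7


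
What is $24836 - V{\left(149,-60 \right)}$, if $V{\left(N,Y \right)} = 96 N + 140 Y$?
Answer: $18932$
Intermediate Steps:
$24836 - V{\left(149,-60 \right)} = 24836 - \left(96 \cdot 149 + 140 \left(-60\right)\right) = 24836 - \left(14304 - 8400\right) = 24836 - 5904 = 18932$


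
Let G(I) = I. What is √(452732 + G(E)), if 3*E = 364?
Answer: 4*√254730/3 ≈ 672.94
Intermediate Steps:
E = 364/3 (E = (⅓)*364 = 364/3 ≈ 121.33)
√(452732 + G(E)) = √(452732 + 364/3) = √(1358560/3) = 4*√254730/3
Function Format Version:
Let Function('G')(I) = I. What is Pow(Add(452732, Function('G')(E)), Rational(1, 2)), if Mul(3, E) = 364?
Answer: Mul(Rational(4, 3), Pow(254730, Rational(1, 2))) ≈ 672.94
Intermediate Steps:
E = Rational(364, 3) (E = Mul(Rational(1, 3), 364) = Rational(364, 3) ≈ 121.33)
Pow(Add(452732, Function('G')(E)), Rational(1, 2)) = Pow(Add(452732, Rational(364, 3)), Rational(1, 2)) = Pow(Rational(1358560, 3), Rational(1, 2)) = Mul(Rational(4, 3), Pow(254730, Rational(1, 2)))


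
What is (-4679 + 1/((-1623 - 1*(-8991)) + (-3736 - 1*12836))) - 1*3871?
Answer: -78694201/9204 ≈ -8550.0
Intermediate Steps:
(-4679 + 1/((-1623 - 1*(-8991)) + (-3736 - 1*12836))) - 1*3871 = (-4679 + 1/((-1623 + 8991) + (-3736 - 12836))) - 3871 = (-4679 + 1/(7368 - 16572)) - 3871 = (-4679 + 1/(-9204)) - 3871 = (-4679 - 1/9204) - 3871 = -43065517/9204 - 3871 = -78694201/9204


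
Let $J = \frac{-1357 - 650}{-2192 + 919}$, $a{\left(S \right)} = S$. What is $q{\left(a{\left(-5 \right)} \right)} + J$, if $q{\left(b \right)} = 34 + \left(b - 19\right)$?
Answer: $\frac{14737}{1273} \approx 11.577$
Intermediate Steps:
$q{\left(b \right)} = 15 + b$ ($q{\left(b \right)} = 34 + \left(-19 + b\right) = 15 + b$)
$J = \frac{2007}{1273}$ ($J = - \frac{2007}{-1273} = \left(-2007\right) \left(- \frac{1}{1273}\right) = \frac{2007}{1273} \approx 1.5766$)
$q{\left(a{\left(-5 \right)} \right)} + J = \left(15 - 5\right) + \frac{2007}{1273} = 10 + \frac{2007}{1273} = \frac{14737}{1273}$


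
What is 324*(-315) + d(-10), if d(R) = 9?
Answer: -102051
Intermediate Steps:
324*(-315) + d(-10) = 324*(-315) + 9 = -102060 + 9 = -102051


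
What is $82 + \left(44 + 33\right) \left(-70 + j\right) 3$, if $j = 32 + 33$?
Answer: $-1073$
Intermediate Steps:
$j = 65$
$82 + \left(44 + 33\right) \left(-70 + j\right) 3 = 82 + \left(44 + 33\right) \left(-70 + 65\right) 3 = 82 + 77 \left(-5\right) 3 = 82 - 1155 = -1073$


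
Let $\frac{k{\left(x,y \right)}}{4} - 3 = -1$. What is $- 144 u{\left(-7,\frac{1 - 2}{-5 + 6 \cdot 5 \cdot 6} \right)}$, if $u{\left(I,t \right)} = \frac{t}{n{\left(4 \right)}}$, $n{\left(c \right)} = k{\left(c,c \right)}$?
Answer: $\frac{18}{175} \approx 0.10286$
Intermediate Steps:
$k{\left(x,y \right)} = 8$ ($k{\left(x,y \right)} = 12 + 4 \left(-1\right) = 12 - 4 = 8$)
$n{\left(c \right)} = 8$
$u{\left(I,t \right)} = \frac{t}{8}$
$- 144 u{\left(-7,\frac{1 - 2}{-5 + 6 \cdot 5 \cdot 6} \right)} = - 144 \frac{\left(1 - 2\right) \frac{1}{-5 + 6 \cdot 5 \cdot 6}}{8} = - 144 \frac{\left(-1\right) \frac{1}{-5 + 30 \cdot 6}}{8} = - 144 \frac{\left(-1\right) \frac{1}{-5 + 180}}{8} = - 144 \frac{\left(-1\right) \frac{1}{175}}{8} = - 144 \cdot \frac{1}{8} \left(- \frac{1}{175}\right) = \left(-144\right) \left(- \frac{1}{1400}\right) = \frac{18}{175}$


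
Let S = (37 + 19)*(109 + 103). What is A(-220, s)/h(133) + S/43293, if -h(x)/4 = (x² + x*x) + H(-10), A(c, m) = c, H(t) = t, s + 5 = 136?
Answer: 422270011/1531186824 ≈ 0.27578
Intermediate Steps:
s = 131 (s = -5 + 136 = 131)
h(x) = 40 - 8*x² (h(x) = -4*((x² + x*x) - 10) = -4*((x² + x²) - 10) = -4*(2*x² - 10) = -4*(-10 + 2*x²) = 40 - 8*x²)
S = 11872 (S = 56*212 = 11872)
A(-220, s)/h(133) + S/43293 = -220/(40 - 8*133²) + 11872/43293 = -220/(40 - 8*17689) + 11872*(1/43293) = -220/(40 - 141512) + 11872/43293 = -220/(-141472) + 11872/43293 = -220*(-1/141472) + 11872/43293 = 55/35368 + 11872/43293 = 422270011/1531186824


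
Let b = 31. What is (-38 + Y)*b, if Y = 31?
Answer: -217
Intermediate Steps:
(-38 + Y)*b = (-38 + 31)*31 = -7*31 = -217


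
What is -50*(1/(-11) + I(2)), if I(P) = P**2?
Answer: -2150/11 ≈ -195.45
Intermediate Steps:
-50*(1/(-11) + I(2)) = -50*(1/(-11) + 2**2) = -50*(-1/11 + 4) = -50*43/11 = -2150/11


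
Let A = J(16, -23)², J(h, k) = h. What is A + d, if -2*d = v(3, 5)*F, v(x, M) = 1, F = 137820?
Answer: -68654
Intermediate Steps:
A = 256 (A = 16² = 256)
d = -68910 (d = -137820/2 = -½*137820 = -68910)
A + d = 256 - 68910 = -68654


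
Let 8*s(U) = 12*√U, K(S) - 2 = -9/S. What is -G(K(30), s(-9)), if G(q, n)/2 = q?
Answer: -17/5 ≈ -3.4000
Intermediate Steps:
K(S) = 2 - 9/S
s(U) = 3*√U/2 (s(U) = (12*√U)/8 = 3*√U/2)
G(q, n) = 2*q
-G(K(30), s(-9)) = -2*(2 - 9/30) = -2*(2 - 9*1/30) = -2*(2 - 3/10) = -2*17/10 = -1*17/5 = -17/5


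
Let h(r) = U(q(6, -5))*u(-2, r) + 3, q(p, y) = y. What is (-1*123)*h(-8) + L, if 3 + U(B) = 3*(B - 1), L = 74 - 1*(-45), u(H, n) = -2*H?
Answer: 10082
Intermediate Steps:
L = 119 (L = 74 + 45 = 119)
U(B) = -6 + 3*B (U(B) = -3 + 3*(B - 1) = -3 + 3*(-1 + B) = -3 + (-3 + 3*B) = -6 + 3*B)
h(r) = -81 (h(r) = (-6 + 3*(-5))*(-2*(-2)) + 3 = (-6 - 15)*4 + 3 = -21*4 + 3 = -84 + 3 = -81)
(-1*123)*h(-8) + L = -1*123*(-81) + 119 = -123*(-81) + 119 = 9963 + 119 = 10082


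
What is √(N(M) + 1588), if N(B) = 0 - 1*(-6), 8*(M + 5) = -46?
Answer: √1594 ≈ 39.925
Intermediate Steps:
M = -43/4 (M = -5 + (⅛)*(-46) = -5 - 23/4 = -43/4 ≈ -10.750)
N(B) = 6 (N(B) = 0 + 6 = 6)
√(N(M) + 1588) = √(6 + 1588) = √1594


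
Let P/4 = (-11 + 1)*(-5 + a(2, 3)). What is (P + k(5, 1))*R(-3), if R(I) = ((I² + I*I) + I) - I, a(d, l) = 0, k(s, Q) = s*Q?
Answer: 3690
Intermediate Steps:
k(s, Q) = Q*s
P = 200 (P = 4*((-11 + 1)*(-5 + 0)) = 4*(-10*(-5)) = 4*50 = 200)
R(I) = 2*I² (R(I) = ((I² + I²) + I) - I = (2*I² + I) - I = (I + 2*I²) - I = 2*I²)
(P + k(5, 1))*R(-3) = (200 + 1*5)*(2*(-3)²) = (200 + 5)*(2*9) = 205*18 = 3690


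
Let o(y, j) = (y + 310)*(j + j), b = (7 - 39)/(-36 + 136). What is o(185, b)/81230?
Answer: -792/203075 ≈ -0.0039000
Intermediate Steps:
b = -8/25 (b = -32/100 = -32*1/100 = -8/25 ≈ -0.32000)
o(y, j) = 2*j*(310 + y) (o(y, j) = (310 + y)*(2*j) = 2*j*(310 + y))
o(185, b)/81230 = (2*(-8/25)*(310 + 185))/81230 = (2*(-8/25)*495)*(1/81230) = -1584/5*1/81230 = -792/203075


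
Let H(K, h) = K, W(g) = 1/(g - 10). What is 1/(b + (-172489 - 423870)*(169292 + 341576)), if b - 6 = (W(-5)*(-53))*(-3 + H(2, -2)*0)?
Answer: -5/1523303648083 ≈ -3.2823e-12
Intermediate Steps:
W(g) = 1/(-10 + g)
b = -23/5 (b = 6 + (-53/(-10 - 5))*(-3 + 2*0) = 6 + (-53/(-15))*(-3 + 0) = 6 - 1/15*(-53)*(-3) = 6 + (53/15)*(-3) = 6 - 53/5 = -23/5 ≈ -4.6000)
1/(b + (-172489 - 423870)*(169292 + 341576)) = 1/(-23/5 + (-172489 - 423870)*(169292 + 341576)) = 1/(-23/5 - 596359*510868) = 1/(-23/5 - 304660729612) = 1/(-1523303648083/5) = -5/1523303648083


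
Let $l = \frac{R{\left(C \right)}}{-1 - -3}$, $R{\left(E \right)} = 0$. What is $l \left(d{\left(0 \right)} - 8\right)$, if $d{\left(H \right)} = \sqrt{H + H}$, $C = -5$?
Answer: $0$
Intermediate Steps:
$l = 0$ ($l = \frac{0}{-1 - -3} = \frac{0}{-1 + 3} = \frac{0}{2} = 0 \cdot \frac{1}{2} = 0$)
$d{\left(H \right)} = \sqrt{2} \sqrt{H}$ ($d{\left(H \right)} = \sqrt{2 H} = \sqrt{2} \sqrt{H}$)
$l \left(d{\left(0 \right)} - 8\right) = 0 \left(\sqrt{2} \sqrt{0} - 8\right) = 0 \left(\sqrt{2} \cdot 0 - 8\right) = 0 \left(0 - 8\right) = 0 \left(-8\right) = 0$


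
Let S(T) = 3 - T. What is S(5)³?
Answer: -8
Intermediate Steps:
S(5)³ = (3 - 1*5)³ = (3 - 5)³ = (-2)³ = -8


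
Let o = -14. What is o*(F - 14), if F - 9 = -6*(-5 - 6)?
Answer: -854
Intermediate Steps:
F = 75 (F = 9 - 6*(-5 - 6) = 9 - 6*(-11) = 9 + 66 = 75)
o*(F - 14) = -14*(75 - 14) = -14*61 = -854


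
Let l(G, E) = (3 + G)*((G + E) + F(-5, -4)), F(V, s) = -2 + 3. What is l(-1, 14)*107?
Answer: 2996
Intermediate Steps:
F(V, s) = 1
l(G, E) = (3 + G)*(1 + E + G) (l(G, E) = (3 + G)*((G + E) + 1) = (3 + G)*((E + G) + 1) = (3 + G)*(1 + E + G))
l(-1, 14)*107 = (3 + (-1)**2 + 3*14 + 4*(-1) + 14*(-1))*107 = (3 + 1 + 42 - 4 - 14)*107 = 28*107 = 2996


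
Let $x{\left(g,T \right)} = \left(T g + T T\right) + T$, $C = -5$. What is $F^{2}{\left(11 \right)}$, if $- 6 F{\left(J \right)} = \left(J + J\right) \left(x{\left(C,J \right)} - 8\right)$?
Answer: $64009$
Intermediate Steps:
$x{\left(g,T \right)} = T + T^{2} + T g$ ($x{\left(g,T \right)} = \left(T g + T^{2}\right) + T = \left(T^{2} + T g\right) + T = T + T^{2} + T g$)
$F{\left(J \right)} = - \frac{J \left(-8 + J \left(-4 + J\right)\right)}{3}$ ($F{\left(J \right)} = - \frac{\left(J + J\right) \left(J \left(1 + J - 5\right) - 8\right)}{6} = - \frac{2 J \left(J \left(-4 + J\right) - 8\right)}{6} = - \frac{2 J \left(-8 + J \left(-4 + J\right)\right)}{6} = - \frac{J \left(-8 + J \left(-4 + J\right)\right)}{3}$)
$F^{2}{\left(11 \right)} = \left(\left(- \frac{1}{3}\right) 11 \left(-8 + 11 \left(-4 + 11\right)\right)\right)^{2} = \left(\left(- \frac{1}{3}\right) 11 \left(-8 + 11 \cdot 7\right)\right)^{2} = \left(\left(- \frac{1}{3}\right) 11 \left(-8 + 77\right)\right)^{2} = \left(\left(- \frac{1}{3}\right) 11 \cdot 69\right)^{2} = \left(-253\right)^{2} = 64009$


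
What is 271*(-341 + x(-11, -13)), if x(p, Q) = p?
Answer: -95392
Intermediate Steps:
271*(-341 + x(-11, -13)) = 271*(-341 - 11) = 271*(-352) = -95392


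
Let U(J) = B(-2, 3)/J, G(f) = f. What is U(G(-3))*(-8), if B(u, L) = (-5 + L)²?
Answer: 32/3 ≈ 10.667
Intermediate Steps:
U(J) = 4/J (U(J) = (-5 + 3)²/J = (-2)²/J = 4/J)
U(G(-3))*(-8) = (4/(-3))*(-8) = (4*(-⅓))*(-8) = -4/3*(-8) = 32/3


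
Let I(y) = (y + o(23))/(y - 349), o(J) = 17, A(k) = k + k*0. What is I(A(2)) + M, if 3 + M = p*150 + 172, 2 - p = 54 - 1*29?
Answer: -1138526/347 ≈ -3281.1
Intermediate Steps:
A(k) = k (A(k) = k + 0 = k)
p = -23 (p = 2 - (54 - 1*29) = 2 - (54 - 29) = 2 - 1*25 = 2 - 25 = -23)
M = -3281 (M = -3 + (-23*150 + 172) = -3 + (-3450 + 172) = -3 - 3278 = -3281)
I(y) = (17 + y)/(-349 + y) (I(y) = (y + 17)/(y - 349) = (17 + y)/(-349 + y))
I(A(2)) + M = (17 + 2)/(-349 + 2) - 3281 = 19/(-347) - 3281 = -1/347*19 - 3281 = -19/347 - 3281 = -1138526/347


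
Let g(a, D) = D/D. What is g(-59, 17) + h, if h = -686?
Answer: -685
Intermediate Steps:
g(a, D) = 1
g(-59, 17) + h = 1 - 686 = -685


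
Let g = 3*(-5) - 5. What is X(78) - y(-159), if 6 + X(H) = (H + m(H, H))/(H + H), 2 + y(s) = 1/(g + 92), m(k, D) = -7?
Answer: -3331/936 ≈ -3.5588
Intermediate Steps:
g = -20 (g = -15 - 5 = -20)
y(s) = -143/72 (y(s) = -2 + 1/(-20 + 92) = -2 + 1/72 = -143/72)
X(H) = -6 + (-7 + H)/(2*H) (X(H) = -6 + (H - 7)/(H + H) = -6 + (-7 + H)/((2*H)) = -6 + (-7 + H)*(1/(2*H)) = -6 + (-7 + H)/(2*H))
X(78) - y(-159) = (½)*(-7 - 11*78)/78 - 1*(-143/72) = (½)*(1/78)*(-7 - 858) + 143/72 = (½)*(1/78)*(-865) + 143/72 = -865/156 + 143/72 = -3331/936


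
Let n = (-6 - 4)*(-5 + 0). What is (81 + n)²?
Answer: 17161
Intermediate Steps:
n = 50 (n = -10*(-5) = 50)
(81 + n)² = (81 + 50)² = 131² = 17161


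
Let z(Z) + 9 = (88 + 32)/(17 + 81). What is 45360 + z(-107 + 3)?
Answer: 2222259/49 ≈ 45352.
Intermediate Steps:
z(Z) = -381/49 (z(Z) = -9 + (88 + 32)/(17 + 81) = -9 + 120/98 = -9 + 120*(1/98) = -9 + 60/49 = -381/49)
45360 + z(-107 + 3) = 45360 - 381/49 = 2222259/49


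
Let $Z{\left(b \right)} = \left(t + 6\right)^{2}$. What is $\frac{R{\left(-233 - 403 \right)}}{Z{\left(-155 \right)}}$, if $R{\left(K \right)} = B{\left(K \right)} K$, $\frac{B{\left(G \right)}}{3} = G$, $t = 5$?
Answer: $\frac{1213488}{121} \approx 10029.0$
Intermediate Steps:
$B{\left(G \right)} = 3 G$
$R{\left(K \right)} = 3 K^{2}$ ($R{\left(K \right)} = 3 K K = 3 K^{2}$)
$Z{\left(b \right)} = 121$ ($Z{\left(b \right)} = \left(5 + 6\right)^{2} = 11^{2} = 121$)
$\frac{R{\left(-233 - 403 \right)}}{Z{\left(-155 \right)}} = \frac{3 \left(-233 - 403\right)^{2}}{121} = 3 \left(-233 - 403\right)^{2} \cdot \frac{1}{121} = 3 \left(-636\right)^{2} \cdot \frac{1}{121} = 3 \cdot 404496 \cdot \frac{1}{121} = 1213488 \cdot \frac{1}{121} = \frac{1213488}{121}$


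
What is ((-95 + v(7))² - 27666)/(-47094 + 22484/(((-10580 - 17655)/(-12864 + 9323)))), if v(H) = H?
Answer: 281248835/625041623 ≈ 0.44997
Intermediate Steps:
((-95 + v(7))² - 27666)/(-47094 + 22484/(((-10580 - 17655)/(-12864 + 9323)))) = ((-95 + 7)² - 27666)/(-47094 + 22484/(((-10580 - 17655)/(-12864 + 9323)))) = ((-88)² - 27666)/(-47094 + 22484/((-28235/(-3541)))) = (7744 - 27666)/(-47094 + 22484/((-28235*(-1/3541)))) = -19922/(-47094 + 22484/(28235/3541)) = -19922/(-47094 + 22484*(3541/28235)) = -19922/(-47094 + 79615844/28235) = -19922/(-1250083246/28235) = -19922*(-28235/1250083246) = 281248835/625041623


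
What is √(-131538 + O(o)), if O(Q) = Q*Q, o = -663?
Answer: √308031 ≈ 555.01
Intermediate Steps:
O(Q) = Q²
√(-131538 + O(o)) = √(-131538 + (-663)²) = √(-131538 + 439569) = √308031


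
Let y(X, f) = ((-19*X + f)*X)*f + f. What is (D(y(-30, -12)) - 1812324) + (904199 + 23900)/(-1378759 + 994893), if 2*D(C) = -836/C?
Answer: -919354987136216/507278919 ≈ -1.8123e+6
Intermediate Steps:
y(X, f) = f + X*f*(f - 19*X) (y(X, f) = ((f - 19*X)*X)*f + f = (X*(f - 19*X))*f + f = X*f*(f - 19*X) + f = f + X*f*(f - 19*X))
D(C) = -418/C (D(C) = (-836/C)/2 = -418/C)
(D(y(-30, -12)) - 1812324) + (904199 + 23900)/(-1378759 + 994893) = (-418*(-1/(12*(1 - 19*(-30)² - 30*(-12)))) - 1812324) + (904199 + 23900)/(-1378759 + 994893) = (-418*(-1/(12*(1 - 19*900 + 360))) - 1812324) + 928099/(-383866) = (-418*(-1/(12*(1 - 17100 + 360))) - 1812324) + 928099*(-1/383866) = (-418/((-12*(-16739))) - 1812324) - 928099/383866 = (-418/200868 - 1812324) - 928099/383866 = (-418*1/200868 - 1812324) - 928099/383866 = (-11/5286 - 1812324) - 928099/383866 = -9579944675/5286 - 928099/383866 = -919354987136216/507278919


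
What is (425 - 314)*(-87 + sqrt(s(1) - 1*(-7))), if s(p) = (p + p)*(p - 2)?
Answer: -9657 + 111*sqrt(5) ≈ -9408.8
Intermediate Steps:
s(p) = 2*p*(-2 + p) (s(p) = (2*p)*(-2 + p) = 2*p*(-2 + p))
(425 - 314)*(-87 + sqrt(s(1) - 1*(-7))) = (425 - 314)*(-87 + sqrt(2*1*(-2 + 1) - 1*(-7))) = 111*(-87 + sqrt(2*1*(-1) + 7)) = 111*(-87 + sqrt(-2 + 7)) = 111*(-87 + sqrt(5)) = -9657 + 111*sqrt(5)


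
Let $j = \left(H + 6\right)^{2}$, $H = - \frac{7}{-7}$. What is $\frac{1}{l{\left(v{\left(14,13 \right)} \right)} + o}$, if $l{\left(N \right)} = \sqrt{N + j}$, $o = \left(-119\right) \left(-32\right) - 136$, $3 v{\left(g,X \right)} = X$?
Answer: $\frac{1377}{5056324} - \frac{\sqrt{30}}{10112648} \approx 0.00027179$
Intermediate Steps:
$H = 1$ ($H = \left(-7\right) \left(- \frac{1}{7}\right) = 1$)
$v{\left(g,X \right)} = \frac{X}{3}$
$j = 49$ ($j = \left(1 + 6\right)^{2} = 7^{2} = 49$)
$o = 3672$ ($o = 3808 - 136 = 3672$)
$l{\left(N \right)} = \sqrt{49 + N}$ ($l{\left(N \right)} = \sqrt{N + 49} = \sqrt{49 + N}$)
$\frac{1}{l{\left(v{\left(14,13 \right)} \right)} + o} = \frac{1}{\sqrt{49 + \frac{1}{3} \cdot 13} + 3672} = \frac{1}{\sqrt{49 + \frac{13}{3}} + 3672} = \frac{1}{\sqrt{\frac{160}{3}} + 3672} = \frac{1}{\frac{4 \sqrt{30}}{3} + 3672} = \frac{1}{3672 + \frac{4 \sqrt{30}}{3}}$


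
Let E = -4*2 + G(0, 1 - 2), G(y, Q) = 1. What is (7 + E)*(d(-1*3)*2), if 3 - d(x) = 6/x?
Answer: 0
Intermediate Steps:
d(x) = 3 - 6/x
E = -7 (E = -4*2 + 1 = -8 + 1 = -7)
(7 + E)*(d(-1*3)*2) = (7 - 7)*((3 - 6/((-1*3)))*2) = 0*((3 - 6/(-3))*2) = 0*((3 - 6*(-1/3))*2) = 0*((3 + 2)*2) = 0*(5*2) = 0*10 = 0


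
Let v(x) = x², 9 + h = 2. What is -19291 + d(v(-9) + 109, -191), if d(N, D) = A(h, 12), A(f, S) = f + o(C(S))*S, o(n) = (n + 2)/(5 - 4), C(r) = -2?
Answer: -19298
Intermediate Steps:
h = -7 (h = -9 + 2 = -7)
o(n) = 2 + n (o(n) = (2 + n)/1 = (2 + n)*1 = 2 + n)
A(f, S) = f (A(f, S) = f + (2 - 2)*S = f + 0*S = f + 0 = f)
d(N, D) = -7
-19291 + d(v(-9) + 109, -191) = -19291 - 7 = -19298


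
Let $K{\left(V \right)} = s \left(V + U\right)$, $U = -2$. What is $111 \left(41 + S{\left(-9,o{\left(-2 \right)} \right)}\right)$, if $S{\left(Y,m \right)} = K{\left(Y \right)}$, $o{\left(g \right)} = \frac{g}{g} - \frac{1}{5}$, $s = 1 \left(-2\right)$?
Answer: $6993$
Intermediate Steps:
$s = -2$
$o{\left(g \right)} = \frac{4}{5}$ ($o{\left(g \right)} = 1 - \frac{1}{5} = \frac{4}{5}$)
$K{\left(V \right)} = 4 - 2 V$ ($K{\left(V \right)} = - 2 \left(V - 2\right) = - 2 \left(-2 + V\right) = 4 - 2 V$)
$S{\left(Y,m \right)} = 4 - 2 Y$
$111 \left(41 + S{\left(-9,o{\left(-2 \right)} \right)}\right) = 111 \left(41 + \left(4 - -18\right)\right) = 111 \left(41 + \left(4 + 18\right)\right) = 111 \left(41 + 22\right) = 111 \cdot 63 = 6993$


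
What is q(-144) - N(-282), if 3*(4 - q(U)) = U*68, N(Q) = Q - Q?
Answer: 3268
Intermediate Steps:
N(Q) = 0
q(U) = 4 - 68*U/3 (q(U) = 4 - U*68/3 = 4 - 68*U/3)
q(-144) - N(-282) = (4 - 68/3*(-144)) - 1*0 = (4 + 3264) + 0 = 3268 + 0 = 3268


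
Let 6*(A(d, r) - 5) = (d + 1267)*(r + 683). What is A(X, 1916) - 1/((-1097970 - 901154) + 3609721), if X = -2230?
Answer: -1343671148595/3221194 ≈ -4.1713e+5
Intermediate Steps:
A(d, r) = 5 + (683 + r)*(1267 + d)/6 (A(d, r) = 5 + ((d + 1267)*(r + 683))/6 = 5 + ((1267 + d)*(683 + r))/6 = 5 + ((683 + r)*(1267 + d))/6 = 5 + (683 + r)*(1267 + d)/6)
A(X, 1916) - 1/((-1097970 - 901154) + 3609721) = (865391/6 + (683/6)*(-2230) + (1267/6)*1916 + (⅙)*(-2230)*1916) - 1/((-1097970 - 901154) + 3609721) = (865391/6 - 761545/3 + 1213786/3 - 2136340/3) - 1/(-1999124 + 3609721) = -834269/2 - 1/1610597 = -1343671148595/3221194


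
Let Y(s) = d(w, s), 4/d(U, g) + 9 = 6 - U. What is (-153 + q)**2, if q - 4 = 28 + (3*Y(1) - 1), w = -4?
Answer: 12100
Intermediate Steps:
d(U, g) = 4/(-3 - U) (d(U, g) = 4/(-9 + (6 - U)) = 4/(-3 - U))
Y(s) = 4 (Y(s) = -4/(3 - 4) = -4/(-1) = -4*(-1) = 4)
q = 43 (q = 4 + (28 + (3*4 - 1)) = 4 + (28 + (12 - 1)) = 4 + (28 + 11) = 4 + 39 = 43)
(-153 + q)**2 = (-153 + 43)**2 = (-110)**2 = 12100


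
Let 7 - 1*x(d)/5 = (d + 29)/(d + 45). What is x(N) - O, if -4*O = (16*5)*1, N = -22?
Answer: 1230/23 ≈ 53.478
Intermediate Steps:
x(d) = 35 - 5*(29 + d)/(45 + d) (x(d) = 35 - 5*(d + 29)/(d + 45) = 35 - 5*(29 + d)/(45 + d))
O = -20 (O = -16*5/4 = -20 ≈ -20.000)
x(N) - O = 10*(143 + 3*(-22))/(45 - 22) - 1*(-20) = 10*(143 - 66)/23 + 20 = 10*(1/23)*77 + 20 = 770/23 + 20 = 1230/23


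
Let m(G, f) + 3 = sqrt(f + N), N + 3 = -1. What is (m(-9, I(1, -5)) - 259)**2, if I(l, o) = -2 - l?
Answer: (262 - I*sqrt(7))**2 ≈ 68637.0 - 1386.0*I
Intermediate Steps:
N = -4 (N = -3 - 1 = -4)
m(G, f) = -3 + sqrt(-4 + f) (m(G, f) = -3 + sqrt(f - 4) = -3 + sqrt(-4 + f))
(m(-9, I(1, -5)) - 259)**2 = ((-3 + sqrt(-4 + (-2 - 1*1))) - 259)**2 = ((-3 + sqrt(-4 + (-2 - 1))) - 259)**2 = ((-3 + sqrt(-4 - 3)) - 259)**2 = ((-3 + sqrt(-7)) - 259)**2 = ((-3 + I*sqrt(7)) - 259)**2 = (-262 + I*sqrt(7))**2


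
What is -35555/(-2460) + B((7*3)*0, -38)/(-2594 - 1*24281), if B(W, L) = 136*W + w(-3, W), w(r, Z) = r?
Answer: 191109601/13222500 ≈ 14.453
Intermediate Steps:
B(W, L) = -3 + 136*W (B(W, L) = 136*W - 3 = -3 + 136*W)
-35555/(-2460) + B((7*3)*0, -38)/(-2594 - 1*24281) = -35555/(-2460) + (-3 + 136*((7*3)*0))/(-2594 - 1*24281) = -35555*(-1/2460) + (-3 + 136*(21*0))/(-2594 - 24281) = 7111/492 + (-3 + 136*0)/(-26875) = 7111/492 + (-3 + 0)*(-1/26875) = 7111/492 - 3*(-1/26875) = 7111/492 + 3/26875 = 191109601/13222500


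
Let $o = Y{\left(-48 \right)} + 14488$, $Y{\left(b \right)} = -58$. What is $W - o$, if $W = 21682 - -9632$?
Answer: $16884$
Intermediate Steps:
$o = 14430$ ($o = -58 + 14488 = 14430$)
$W = 31314$ ($W = 21682 + \left(-1807 + 11439\right) = 21682 + 9632 = 31314$)
$W - o = 31314 - 14430 = 16884$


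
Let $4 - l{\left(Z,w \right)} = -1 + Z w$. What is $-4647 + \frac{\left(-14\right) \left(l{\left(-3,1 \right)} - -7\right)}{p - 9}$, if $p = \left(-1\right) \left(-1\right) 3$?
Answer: $-4612$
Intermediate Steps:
$l{\left(Z,w \right)} = 5 - Z w$ ($l{\left(Z,w \right)} = 4 - \left(-1 + Z w\right) = 5 - Z w$)
$p = 3$ ($p = 1 \cdot 3 = 3$)
$-4647 + \frac{\left(-14\right) \left(l{\left(-3,1 \right)} - -7\right)}{p - 9} = -4647 + \frac{\left(-14\right) \left(\left(5 - \left(-3\right) 1\right) - -7\right)}{3 - 9} = -4647 + \frac{\left(-14\right) \left(\left(5 + 3\right) + 7\right)}{-6} = -4647 + - 14 \left(8 + 7\right) \left(- \frac{1}{6}\right) = -4647 + \left(-14\right) 15 \left(- \frac{1}{6}\right) = -4647 - -35 = -4647 + 35 = -4612$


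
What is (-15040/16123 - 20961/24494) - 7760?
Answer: -3065260417083/394916762 ≈ -7761.8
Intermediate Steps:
(-15040/16123 - 20961/24494) - 7760 = -706343963/394916762 - 7760 = -3065260417083/394916762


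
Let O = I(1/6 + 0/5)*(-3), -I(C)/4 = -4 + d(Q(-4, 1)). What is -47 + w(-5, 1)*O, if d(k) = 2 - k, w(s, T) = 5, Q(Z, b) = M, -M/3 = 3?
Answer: 373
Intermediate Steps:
M = -9 (M = -3*3 = -9)
Q(Z, b) = -9
I(C) = -28 (I(C) = -4*(-4 + (2 - 1*(-9))) = -4*(-4 + (2 + 9)) = -4*(-4 + 11) = -4*7 = -28)
O = 84 (O = -28*(-3) = 84)
-47 + w(-5, 1)*O = -47 + 5*84 = -47 + 420 = 373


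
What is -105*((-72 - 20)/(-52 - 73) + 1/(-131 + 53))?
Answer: -49357/650 ≈ -75.934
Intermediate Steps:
-105*((-72 - 20)/(-52 - 73) + 1/(-131 + 53)) = -105*(-92/(-125) + 1/(-78)) = -105*(-92*(-1/125) - 1/78) = -105*(92/125 - 1/78) = -105*7051/9750 = -49357/650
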